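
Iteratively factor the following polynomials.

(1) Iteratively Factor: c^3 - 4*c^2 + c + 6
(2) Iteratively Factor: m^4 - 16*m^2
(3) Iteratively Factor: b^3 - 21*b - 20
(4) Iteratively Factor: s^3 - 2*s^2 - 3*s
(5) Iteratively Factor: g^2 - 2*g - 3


(1) = (c - 2)*(c^2 - 2*c - 3) = (c - 3)*(c - 2)*(c + 1)
(2) = (m)*(m^3 - 16*m) = m*(m - 4)*(m^2 + 4*m) = m*(m - 4)*(m + 4)*(m)
(3) = (b - 5)*(b^2 + 5*b + 4) = (b - 5)*(b + 1)*(b + 4)
(4) = (s)*(s^2 - 2*s - 3) = s*(s + 1)*(s - 3)
(5) = (g - 3)*(g + 1)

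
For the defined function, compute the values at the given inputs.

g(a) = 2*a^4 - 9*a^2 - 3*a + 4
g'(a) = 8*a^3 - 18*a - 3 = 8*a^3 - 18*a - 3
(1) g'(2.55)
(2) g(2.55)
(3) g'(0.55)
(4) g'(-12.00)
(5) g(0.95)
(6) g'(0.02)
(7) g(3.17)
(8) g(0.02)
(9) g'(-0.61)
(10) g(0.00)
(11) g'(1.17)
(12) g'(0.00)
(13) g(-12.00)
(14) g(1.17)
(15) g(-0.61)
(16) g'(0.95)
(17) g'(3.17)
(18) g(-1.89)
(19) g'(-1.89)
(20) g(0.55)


(1) = 83.75
(2) = 22.39
(3) = -11.57
(4) = -13611.00
(5) = -5.34
(6) = -3.36
(7) = 106.01
(8) = 3.94
(9) = 6.16
(10) = 4.00
(11) = -11.25
(12) = -3.00
(13) = 40216.00
(14) = -8.08
(15) = 2.76
(16) = -13.24
(17) = 194.78
(18) = 3.04
(19) = -22.99
(20) = -0.19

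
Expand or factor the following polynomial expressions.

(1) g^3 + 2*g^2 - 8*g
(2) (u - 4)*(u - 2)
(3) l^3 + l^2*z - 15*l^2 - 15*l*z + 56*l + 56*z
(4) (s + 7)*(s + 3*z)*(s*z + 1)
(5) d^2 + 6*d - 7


(1) = g*(g - 2)*(g + 4)
(2) = u^2 - 6*u + 8
(3) = (l - 8)*(l - 7)*(l + z)
(4) = s^3*z + 3*s^2*z^2 + 7*s^2*z + s^2 + 21*s*z^2 + 3*s*z + 7*s + 21*z
(5) = (d - 1)*(d + 7)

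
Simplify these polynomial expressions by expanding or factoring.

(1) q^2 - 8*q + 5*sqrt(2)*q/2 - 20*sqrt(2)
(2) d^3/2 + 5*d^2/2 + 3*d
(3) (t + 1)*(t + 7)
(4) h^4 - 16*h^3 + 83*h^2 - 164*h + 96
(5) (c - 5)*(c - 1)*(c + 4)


(1) = (q - 8)*(q + 5*sqrt(2)/2)
(2) = d*(d/2 + 1)*(d + 3)
(3) = t^2 + 8*t + 7
(4) = (h - 8)*(h - 4)*(h - 3)*(h - 1)
(5) = c^3 - 2*c^2 - 19*c + 20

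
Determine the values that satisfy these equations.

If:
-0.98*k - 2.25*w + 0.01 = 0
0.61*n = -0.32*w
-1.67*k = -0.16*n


Then:
k = -0.00
n = -0.00
w = 0.00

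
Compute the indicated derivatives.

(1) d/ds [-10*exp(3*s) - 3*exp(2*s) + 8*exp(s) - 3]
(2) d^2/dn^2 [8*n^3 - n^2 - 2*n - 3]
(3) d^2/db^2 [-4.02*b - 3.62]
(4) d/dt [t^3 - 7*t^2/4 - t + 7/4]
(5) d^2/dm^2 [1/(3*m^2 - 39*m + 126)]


(1) = (-30*exp(2*s) - 6*exp(s) + 8)*exp(s)
(2) = 48*n - 2
(3) = 0
(4) = 3*t^2 - 7*t/2 - 1
(5) = 2*(-m^2 + 13*m + (2*m - 13)^2 - 42)/(3*(m^2 - 13*m + 42)^3)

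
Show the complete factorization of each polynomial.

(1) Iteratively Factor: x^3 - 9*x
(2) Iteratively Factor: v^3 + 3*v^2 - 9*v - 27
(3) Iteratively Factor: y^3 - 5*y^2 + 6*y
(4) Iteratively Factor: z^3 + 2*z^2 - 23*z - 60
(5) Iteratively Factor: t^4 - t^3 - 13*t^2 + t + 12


(1) = (x - 3)*(x^2 + 3*x) = (x - 3)*(x + 3)*(x)
(2) = (v + 3)*(v^2 - 9) = (v + 3)^2*(v - 3)
(3) = (y)*(y^2 - 5*y + 6) = y*(y - 3)*(y - 2)
(4) = (z + 3)*(z^2 - z - 20) = (z - 5)*(z + 3)*(z + 4)
(5) = (t + 1)*(t^3 - 2*t^2 - 11*t + 12) = (t - 4)*(t + 1)*(t^2 + 2*t - 3) = (t - 4)*(t - 1)*(t + 1)*(t + 3)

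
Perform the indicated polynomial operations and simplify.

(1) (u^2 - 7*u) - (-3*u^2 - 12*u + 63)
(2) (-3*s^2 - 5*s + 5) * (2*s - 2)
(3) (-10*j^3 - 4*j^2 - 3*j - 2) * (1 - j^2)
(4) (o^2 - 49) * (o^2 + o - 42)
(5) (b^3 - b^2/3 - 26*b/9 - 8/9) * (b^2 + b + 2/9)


(1) = 4*u^2 + 5*u - 63
(2) = -6*s^3 - 4*s^2 + 20*s - 10
(3) = 10*j^5 + 4*j^4 - 7*j^3 - 2*j^2 - 3*j - 2
(4) = o^4 + o^3 - 91*o^2 - 49*o + 2058
(5) = b^5 + 2*b^4/3 - 3*b^3 - 104*b^2/27 - 124*b/81 - 16/81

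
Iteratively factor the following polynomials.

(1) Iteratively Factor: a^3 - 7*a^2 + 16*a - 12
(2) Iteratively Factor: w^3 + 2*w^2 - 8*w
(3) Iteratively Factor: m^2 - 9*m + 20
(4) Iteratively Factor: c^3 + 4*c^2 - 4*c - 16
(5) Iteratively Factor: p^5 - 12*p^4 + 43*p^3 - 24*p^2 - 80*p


(1) = (a - 2)*(a^2 - 5*a + 6) = (a - 3)*(a - 2)*(a - 2)
(2) = (w)*(w^2 + 2*w - 8) = w*(w + 4)*(w - 2)
(3) = (m - 4)*(m - 5)
(4) = (c - 2)*(c^2 + 6*c + 8) = (c - 2)*(c + 2)*(c + 4)
(5) = (p)*(p^4 - 12*p^3 + 43*p^2 - 24*p - 80) = p*(p - 4)*(p^3 - 8*p^2 + 11*p + 20) = p*(p - 4)^2*(p^2 - 4*p - 5) = p*(p - 5)*(p - 4)^2*(p + 1)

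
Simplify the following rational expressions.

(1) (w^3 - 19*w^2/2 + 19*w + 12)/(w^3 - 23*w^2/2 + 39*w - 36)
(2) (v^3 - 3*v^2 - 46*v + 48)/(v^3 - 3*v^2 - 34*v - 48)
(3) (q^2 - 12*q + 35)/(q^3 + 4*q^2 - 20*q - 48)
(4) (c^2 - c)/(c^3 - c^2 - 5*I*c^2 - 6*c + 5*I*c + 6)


(1) = (2*w + 1)/(2*w - 3)
(2) = (v^2 + 5*v - 6)/(v^2 + 5*v + 6)
(3) = (q^2 - 12*q + 35)/(q^3 + 4*q^2 - 20*q - 48)
(4) = c/(c^2 - 5*I*c - 6)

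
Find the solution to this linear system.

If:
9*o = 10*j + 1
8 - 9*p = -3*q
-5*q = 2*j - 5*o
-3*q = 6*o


Then:
j = -5/44
o = -1/66
p = 89/99
q = 1/33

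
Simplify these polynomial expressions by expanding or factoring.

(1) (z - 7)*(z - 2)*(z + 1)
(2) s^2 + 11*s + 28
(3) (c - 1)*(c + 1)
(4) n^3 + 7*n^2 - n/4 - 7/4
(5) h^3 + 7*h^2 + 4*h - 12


(1) = z^3 - 8*z^2 + 5*z + 14
(2) = (s + 4)*(s + 7)
(3) = c^2 - 1
(4) = (n - 1/2)*(n + 1/2)*(n + 7)
(5) = (h - 1)*(h + 2)*(h + 6)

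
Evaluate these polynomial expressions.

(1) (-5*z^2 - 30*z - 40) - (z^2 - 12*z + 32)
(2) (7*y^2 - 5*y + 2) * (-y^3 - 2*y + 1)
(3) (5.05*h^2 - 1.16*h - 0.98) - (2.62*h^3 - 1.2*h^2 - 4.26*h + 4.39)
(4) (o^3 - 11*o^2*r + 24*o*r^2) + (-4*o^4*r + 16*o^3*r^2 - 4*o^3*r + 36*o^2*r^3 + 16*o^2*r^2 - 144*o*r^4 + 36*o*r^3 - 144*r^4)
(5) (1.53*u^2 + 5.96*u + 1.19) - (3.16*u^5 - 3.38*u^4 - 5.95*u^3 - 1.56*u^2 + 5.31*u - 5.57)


(1) = -6*z^2 - 18*z - 72
(2) = -7*y^5 + 5*y^4 - 16*y^3 + 17*y^2 - 9*y + 2
(3) = -2.62*h^3 + 6.25*h^2 + 3.1*h - 5.37
(4) = -4*o^4*r + 16*o^3*r^2 - 4*o^3*r + o^3 + 36*o^2*r^3 + 16*o^2*r^2 - 11*o^2*r - 144*o*r^4 + 36*o*r^3 + 24*o*r^2 - 144*r^4
(5) = -3.16*u^5 + 3.38*u^4 + 5.95*u^3 + 3.09*u^2 + 0.65*u + 6.76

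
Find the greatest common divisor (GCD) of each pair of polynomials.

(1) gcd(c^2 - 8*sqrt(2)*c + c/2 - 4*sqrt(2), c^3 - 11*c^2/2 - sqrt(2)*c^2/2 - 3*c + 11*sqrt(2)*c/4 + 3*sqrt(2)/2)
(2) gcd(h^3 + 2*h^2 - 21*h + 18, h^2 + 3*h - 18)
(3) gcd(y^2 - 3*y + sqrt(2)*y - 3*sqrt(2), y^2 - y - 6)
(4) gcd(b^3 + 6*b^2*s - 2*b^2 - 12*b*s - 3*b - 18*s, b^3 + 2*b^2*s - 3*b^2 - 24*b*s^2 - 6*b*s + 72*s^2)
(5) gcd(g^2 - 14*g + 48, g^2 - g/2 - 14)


(1) = gcd((c + 1/2)*(c - 8*sqrt(2)), (c - 6)*(c + 1/2)*(c - sqrt(2)/2)) = c + 1/2
(2) = gcd((h - 3)*(h - 1)*(h + 6), (h - 3)*(h + 6)) = h^2 + 3*h - 18
(3) = y - 3
(4) = gcd((b - 3)*(b + 1)*(b + 6*s), (b - 3)*(b - 4*s)*(b + 6*s)) = b^2 + 6*b*s - 3*b - 18*s
(5) = 1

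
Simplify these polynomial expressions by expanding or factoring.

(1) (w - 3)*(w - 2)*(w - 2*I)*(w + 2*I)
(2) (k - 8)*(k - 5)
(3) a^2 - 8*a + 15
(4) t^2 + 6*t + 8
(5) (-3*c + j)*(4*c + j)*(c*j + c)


(1) = w^4 - 5*w^3 + 10*w^2 - 20*w + 24
(2) = k^2 - 13*k + 40
(3) = (a - 5)*(a - 3)
(4) = (t + 2)*(t + 4)
(5) = -12*c^3*j - 12*c^3 + c^2*j^2 + c^2*j + c*j^3 + c*j^2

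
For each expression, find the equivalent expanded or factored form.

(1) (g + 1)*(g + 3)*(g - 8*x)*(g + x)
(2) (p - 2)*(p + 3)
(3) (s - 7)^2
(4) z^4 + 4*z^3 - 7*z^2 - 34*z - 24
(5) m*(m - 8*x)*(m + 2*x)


(1) = g^4 - 7*g^3*x + 4*g^3 - 8*g^2*x^2 - 28*g^2*x + 3*g^2 - 32*g*x^2 - 21*g*x - 24*x^2
(2) = p^2 + p - 6
(3) = s^2 - 14*s + 49
(4) = (z - 3)*(z + 1)*(z + 2)*(z + 4)
(5) = m^3 - 6*m^2*x - 16*m*x^2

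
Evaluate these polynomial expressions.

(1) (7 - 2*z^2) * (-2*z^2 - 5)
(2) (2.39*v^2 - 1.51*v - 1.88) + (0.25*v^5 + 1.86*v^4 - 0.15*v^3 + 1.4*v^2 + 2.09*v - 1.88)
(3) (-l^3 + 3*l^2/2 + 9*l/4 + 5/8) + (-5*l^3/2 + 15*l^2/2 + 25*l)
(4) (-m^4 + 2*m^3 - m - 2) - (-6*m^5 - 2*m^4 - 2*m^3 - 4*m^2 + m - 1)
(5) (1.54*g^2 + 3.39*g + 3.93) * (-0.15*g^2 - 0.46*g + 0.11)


(1) = 4*z^4 - 4*z^2 - 35
(2) = 0.25*v^5 + 1.86*v^4 - 0.15*v^3 + 3.79*v^2 + 0.58*v - 3.76
(3) = -7*l^3/2 + 9*l^2 + 109*l/4 + 5/8
(4) = 6*m^5 + m^4 + 4*m^3 + 4*m^2 - 2*m - 1
(5) = -0.231*g^4 - 1.2169*g^3 - 1.9795*g^2 - 1.4349*g + 0.4323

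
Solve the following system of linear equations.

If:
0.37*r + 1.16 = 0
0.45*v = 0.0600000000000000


Then:
r = -3.14
v = 0.13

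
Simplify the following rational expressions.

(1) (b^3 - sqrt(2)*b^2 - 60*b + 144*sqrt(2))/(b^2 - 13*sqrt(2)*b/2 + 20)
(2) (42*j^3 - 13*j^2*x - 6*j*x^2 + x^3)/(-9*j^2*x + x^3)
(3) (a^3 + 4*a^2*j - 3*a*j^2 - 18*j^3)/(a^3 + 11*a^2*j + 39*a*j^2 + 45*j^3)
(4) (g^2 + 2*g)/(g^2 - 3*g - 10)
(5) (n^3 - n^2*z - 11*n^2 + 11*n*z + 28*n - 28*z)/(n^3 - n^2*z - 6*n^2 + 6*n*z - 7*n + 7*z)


(1) = (2*b^2 + 6*sqrt(2)*b - 72)/(2*b - 5*sqrt(2))
(2) = (14*j^2 - 9*j*x + x^2)/(-3*j*x + x^2)
(3) = (a - 2*j)/(a + 5*j)
(4) = g/(g - 5)
(5) = (n - 4)/(n + 1)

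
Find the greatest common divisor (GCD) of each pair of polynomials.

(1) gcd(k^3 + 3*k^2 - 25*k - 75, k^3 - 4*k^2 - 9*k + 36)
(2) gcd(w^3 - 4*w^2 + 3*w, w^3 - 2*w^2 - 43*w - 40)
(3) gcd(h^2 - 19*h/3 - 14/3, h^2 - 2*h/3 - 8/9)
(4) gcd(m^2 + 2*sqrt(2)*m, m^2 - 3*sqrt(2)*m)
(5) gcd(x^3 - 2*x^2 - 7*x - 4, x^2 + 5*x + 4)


(1) = gcd((k - 5)*(k + 3)*(k + 5), (k - 4)*(k - 3)*(k + 3)) = k + 3
(2) = gcd(w*(w - 3)*(w - 1), (w - 8)*(w + 1)*(w + 5)) = 1
(3) = gcd((h - 7)*(h + 2/3), (h - 4/3)*(h + 2/3)) = h + 2/3
(4) = gcd(m*(m + 2*sqrt(2)), m*(m - 3*sqrt(2))) = m
(5) = x + 1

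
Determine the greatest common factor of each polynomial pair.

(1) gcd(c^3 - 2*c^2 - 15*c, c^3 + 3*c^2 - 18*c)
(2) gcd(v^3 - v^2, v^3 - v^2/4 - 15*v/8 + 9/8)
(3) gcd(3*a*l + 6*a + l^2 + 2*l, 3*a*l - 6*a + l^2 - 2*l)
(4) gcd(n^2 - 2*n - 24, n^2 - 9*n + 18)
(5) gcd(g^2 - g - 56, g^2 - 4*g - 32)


(1) = gcd(c*(c - 5)*(c + 3), c*(c - 3)*(c + 6)) = c
(2) = v - 1
(3) = gcd((3*a + l)*(l + 2), (3*a + l)*(l - 2)) = 3*a + l
(4) = gcd((n - 6)*(n + 4), (n - 6)*(n - 3)) = n - 6
(5) = gcd((g - 8)*(g + 7), (g - 8)*(g + 4)) = g - 8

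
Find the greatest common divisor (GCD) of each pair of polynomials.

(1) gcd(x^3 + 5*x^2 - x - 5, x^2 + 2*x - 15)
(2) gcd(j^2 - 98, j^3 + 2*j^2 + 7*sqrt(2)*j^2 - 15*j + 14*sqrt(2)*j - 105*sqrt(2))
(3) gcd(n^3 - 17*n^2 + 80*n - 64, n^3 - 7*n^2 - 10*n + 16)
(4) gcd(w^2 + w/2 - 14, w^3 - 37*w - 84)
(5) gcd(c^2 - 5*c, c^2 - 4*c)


(1) = x + 5
(2) = j + 7*sqrt(2)
(3) = gcd((n - 8)^2*(n - 1), (n - 8)*(n - 1)*(n + 2)) = n^2 - 9*n + 8
(4) = gcd((w - 7/2)*(w + 4), (w - 7)*(w + 3)*(w + 4)) = w + 4
(5) = c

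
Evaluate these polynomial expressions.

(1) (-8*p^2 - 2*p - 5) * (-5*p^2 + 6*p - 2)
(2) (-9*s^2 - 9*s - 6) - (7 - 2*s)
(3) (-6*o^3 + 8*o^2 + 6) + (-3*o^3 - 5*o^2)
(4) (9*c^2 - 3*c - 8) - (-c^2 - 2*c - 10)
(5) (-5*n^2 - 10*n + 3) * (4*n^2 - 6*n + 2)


(1) = 40*p^4 - 38*p^3 + 29*p^2 - 26*p + 10
(2) = -9*s^2 - 7*s - 13
(3) = -9*o^3 + 3*o^2 + 6
(4) = 10*c^2 - c + 2
(5) = -20*n^4 - 10*n^3 + 62*n^2 - 38*n + 6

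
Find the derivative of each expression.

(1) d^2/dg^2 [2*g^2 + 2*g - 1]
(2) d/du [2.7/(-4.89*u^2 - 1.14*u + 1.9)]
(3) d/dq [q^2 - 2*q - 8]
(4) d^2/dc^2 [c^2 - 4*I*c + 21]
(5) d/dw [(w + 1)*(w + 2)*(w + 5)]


(1) = 4
(2) = (26.406*u + 3.078)/(4.89*u^2 + 1.14*u - 1.9)^2
(3) = 2*q - 2
(4) = 2
(5) = 3*w^2 + 16*w + 17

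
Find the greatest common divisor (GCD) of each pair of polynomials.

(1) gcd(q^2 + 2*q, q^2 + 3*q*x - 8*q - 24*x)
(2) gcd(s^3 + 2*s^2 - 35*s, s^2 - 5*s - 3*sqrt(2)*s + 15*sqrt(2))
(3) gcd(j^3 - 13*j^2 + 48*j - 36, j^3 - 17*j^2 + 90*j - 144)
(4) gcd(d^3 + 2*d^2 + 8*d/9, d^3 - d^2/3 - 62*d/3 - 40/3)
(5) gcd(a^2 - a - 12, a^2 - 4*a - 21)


(1) = 1
(2) = s - 5
(3) = gcd((j - 6)^2*(j - 1), (j - 8)*(j - 6)*(j - 3)) = j - 6
(4) = d + 2/3
(5) = gcd((a - 4)*(a + 3), (a - 7)*(a + 3)) = a + 3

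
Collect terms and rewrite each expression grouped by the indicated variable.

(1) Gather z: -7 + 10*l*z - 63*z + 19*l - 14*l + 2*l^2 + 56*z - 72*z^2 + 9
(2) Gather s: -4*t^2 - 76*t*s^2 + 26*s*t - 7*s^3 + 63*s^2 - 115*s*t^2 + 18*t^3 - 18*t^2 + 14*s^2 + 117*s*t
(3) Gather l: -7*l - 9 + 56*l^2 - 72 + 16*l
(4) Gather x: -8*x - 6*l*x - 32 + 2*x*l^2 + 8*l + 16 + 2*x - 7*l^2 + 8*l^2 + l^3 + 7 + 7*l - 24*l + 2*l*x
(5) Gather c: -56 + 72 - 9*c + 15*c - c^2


(1) = 2*l^2 + 5*l - 72*z^2 + z*(10*l - 7) + 2
(2) = -7*s^3 + s^2*(77 - 76*t) + s*(-115*t^2 + 143*t) + 18*t^3 - 22*t^2
(3) = 56*l^2 + 9*l - 81
(4) = l^3 + l^2 - 9*l + x*(2*l^2 - 4*l - 6) - 9
(5) = -c^2 + 6*c + 16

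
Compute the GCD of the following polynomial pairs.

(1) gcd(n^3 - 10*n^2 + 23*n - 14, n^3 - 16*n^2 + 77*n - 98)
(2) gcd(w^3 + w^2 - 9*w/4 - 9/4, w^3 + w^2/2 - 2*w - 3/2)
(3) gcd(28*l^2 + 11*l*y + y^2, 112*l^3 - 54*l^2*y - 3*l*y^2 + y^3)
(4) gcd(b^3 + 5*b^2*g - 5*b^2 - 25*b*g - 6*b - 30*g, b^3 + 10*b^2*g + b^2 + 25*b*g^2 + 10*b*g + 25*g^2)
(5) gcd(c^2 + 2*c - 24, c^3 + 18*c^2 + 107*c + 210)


(1) = gcd((n - 7)*(n - 2)*(n - 1), (n - 7)^2*(n - 2)) = n^2 - 9*n + 14
(2) = w^2 - w/2 - 3/2
(3) = gcd((4*l + y)*(7*l + y), (-8*l + y)*(-2*l + y)*(7*l + y)) = 7*l + y
(4) = b^2 + 5*b*g + b + 5*g
(5) = c + 6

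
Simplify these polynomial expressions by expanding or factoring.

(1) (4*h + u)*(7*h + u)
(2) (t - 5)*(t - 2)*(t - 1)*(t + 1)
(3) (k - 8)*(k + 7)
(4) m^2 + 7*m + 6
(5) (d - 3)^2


(1) = 28*h^2 + 11*h*u + u^2
(2) = t^4 - 7*t^3 + 9*t^2 + 7*t - 10
(3) = k^2 - k - 56
(4) = (m + 1)*(m + 6)
(5) = d^2 - 6*d + 9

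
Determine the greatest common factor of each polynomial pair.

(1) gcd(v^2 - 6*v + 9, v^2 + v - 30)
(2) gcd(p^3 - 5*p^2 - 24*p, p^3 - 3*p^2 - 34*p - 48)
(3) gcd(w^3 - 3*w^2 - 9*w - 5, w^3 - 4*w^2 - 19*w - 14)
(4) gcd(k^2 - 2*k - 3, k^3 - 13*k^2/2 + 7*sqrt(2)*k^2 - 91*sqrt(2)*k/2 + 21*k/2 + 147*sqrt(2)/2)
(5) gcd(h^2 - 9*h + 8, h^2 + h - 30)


(1) = gcd((v - 3)^2, (v - 5)*(v + 6)) = 1
(2) = p^2 - 5*p - 24
(3) = gcd((w - 5)*(w + 1)^2, (w - 7)*(w + 1)*(w + 2)) = w + 1
(4) = gcd((k - 3)*(k + 1), (k - 7/2)*(k - 3)*(k + 7*sqrt(2))) = k - 3
(5) = gcd((h - 8)*(h - 1), (h - 5)*(h + 6)) = 1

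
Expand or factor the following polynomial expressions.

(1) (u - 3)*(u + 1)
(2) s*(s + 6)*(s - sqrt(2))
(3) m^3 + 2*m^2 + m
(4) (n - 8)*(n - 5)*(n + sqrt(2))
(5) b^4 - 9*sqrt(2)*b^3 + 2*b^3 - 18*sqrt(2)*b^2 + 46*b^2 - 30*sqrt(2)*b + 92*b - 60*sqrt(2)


(1) = u^2 - 2*u - 3
(2) = s^3 - sqrt(2)*s^2 + 6*s^2 - 6*sqrt(2)*s
(3) = m*(m + 1)^2
(4) = n^3 - 13*n^2 + sqrt(2)*n^2 - 13*sqrt(2)*n + 40*n + 40*sqrt(2)
(5) = (b + 2)*(b - 5*sqrt(2))*(b - 3*sqrt(2))*(b - sqrt(2))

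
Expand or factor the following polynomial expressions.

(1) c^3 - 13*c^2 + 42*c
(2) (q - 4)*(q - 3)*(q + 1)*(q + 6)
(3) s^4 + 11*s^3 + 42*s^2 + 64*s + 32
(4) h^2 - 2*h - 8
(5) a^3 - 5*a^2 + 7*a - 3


(1) = c*(c - 7)*(c - 6)
(2) = q^4 - 31*q^2 + 42*q + 72
(3) = (s + 1)*(s + 2)*(s + 4)^2
(4) = (h - 4)*(h + 2)
(5) = (a - 3)*(a - 1)^2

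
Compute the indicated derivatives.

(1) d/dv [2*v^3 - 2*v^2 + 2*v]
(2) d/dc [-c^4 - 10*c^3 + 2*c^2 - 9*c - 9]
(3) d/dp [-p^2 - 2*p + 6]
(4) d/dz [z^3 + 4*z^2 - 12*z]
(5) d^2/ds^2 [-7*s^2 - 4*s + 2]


(1) = 6*v^2 - 4*v + 2
(2) = -4*c^3 - 30*c^2 + 4*c - 9
(3) = -2*p - 2
(4) = 3*z^2 + 8*z - 12
(5) = -14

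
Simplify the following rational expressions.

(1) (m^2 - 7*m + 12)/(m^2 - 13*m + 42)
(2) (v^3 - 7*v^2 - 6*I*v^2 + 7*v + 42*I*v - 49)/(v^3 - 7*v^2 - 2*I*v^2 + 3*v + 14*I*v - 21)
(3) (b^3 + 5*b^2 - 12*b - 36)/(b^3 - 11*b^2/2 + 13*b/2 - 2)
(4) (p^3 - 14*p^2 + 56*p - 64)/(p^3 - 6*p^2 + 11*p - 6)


(1) = (m^2 - 7*m + 12)/(m^2 - 13*m + 42)
(2) = (v - 7*I)/(v - 3*I)
(3) = (2*b^3 + 10*b^2 - 24*b - 72)/(2*b^3 - 11*b^2 + 13*b - 4)
(4) = (p^2 - 12*p + 32)/(p^2 - 4*p + 3)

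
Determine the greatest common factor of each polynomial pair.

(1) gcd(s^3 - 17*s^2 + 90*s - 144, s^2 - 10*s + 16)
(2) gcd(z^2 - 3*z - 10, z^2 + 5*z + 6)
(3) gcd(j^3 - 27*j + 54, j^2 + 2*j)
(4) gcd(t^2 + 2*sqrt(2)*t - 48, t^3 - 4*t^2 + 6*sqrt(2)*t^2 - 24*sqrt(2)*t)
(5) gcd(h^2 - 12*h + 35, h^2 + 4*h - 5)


(1) = gcd((s - 8)*(s - 6)*(s - 3), (s - 8)*(s - 2)) = s - 8
(2) = gcd((z - 5)*(z + 2), (z + 2)*(z + 3)) = z + 2
(3) = 1
(4) = t + 6*sqrt(2)
(5) = 1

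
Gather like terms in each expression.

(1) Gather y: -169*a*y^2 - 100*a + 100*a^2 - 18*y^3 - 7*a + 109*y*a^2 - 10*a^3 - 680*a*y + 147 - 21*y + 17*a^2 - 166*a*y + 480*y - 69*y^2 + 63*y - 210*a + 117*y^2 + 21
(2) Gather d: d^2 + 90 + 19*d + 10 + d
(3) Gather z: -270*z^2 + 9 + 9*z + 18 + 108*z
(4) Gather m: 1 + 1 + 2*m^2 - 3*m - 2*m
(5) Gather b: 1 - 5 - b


(1) = -10*a^3 + 117*a^2 - 317*a - 18*y^3 + y^2*(48 - 169*a) + y*(109*a^2 - 846*a + 522) + 168
(2) = d^2 + 20*d + 100
(3) = -270*z^2 + 117*z + 27
(4) = 2*m^2 - 5*m + 2
(5) = -b - 4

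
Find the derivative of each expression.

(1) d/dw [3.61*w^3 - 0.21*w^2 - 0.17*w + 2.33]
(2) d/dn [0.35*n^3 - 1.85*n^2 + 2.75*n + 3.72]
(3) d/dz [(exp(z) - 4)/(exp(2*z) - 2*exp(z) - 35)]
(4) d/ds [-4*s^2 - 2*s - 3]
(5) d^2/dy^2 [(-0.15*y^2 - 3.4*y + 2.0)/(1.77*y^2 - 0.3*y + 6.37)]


(1) = 10.83*w^2 - 0.42*w - 0.17
(2) = 1.05*n^2 - 3.7*n + 2.75
(3) = (2*(1 - exp(z))*(exp(z) - 4) + exp(2*z) - 2*exp(z) - 35)*exp(z)/(-exp(2*z) + 2*exp(z) + 35)^2
(4) = -8*s - 2
(5) = (-21.46302*y^3 + 47.74221*y^2 + 223.63596*y - 69.90747)/(5.545233*y^6 - 2.81961*y^5 + 60.347619*y^4 - 20.32182*y^3 + 217.183239*y^2 - 36.51921*y + 258.474853)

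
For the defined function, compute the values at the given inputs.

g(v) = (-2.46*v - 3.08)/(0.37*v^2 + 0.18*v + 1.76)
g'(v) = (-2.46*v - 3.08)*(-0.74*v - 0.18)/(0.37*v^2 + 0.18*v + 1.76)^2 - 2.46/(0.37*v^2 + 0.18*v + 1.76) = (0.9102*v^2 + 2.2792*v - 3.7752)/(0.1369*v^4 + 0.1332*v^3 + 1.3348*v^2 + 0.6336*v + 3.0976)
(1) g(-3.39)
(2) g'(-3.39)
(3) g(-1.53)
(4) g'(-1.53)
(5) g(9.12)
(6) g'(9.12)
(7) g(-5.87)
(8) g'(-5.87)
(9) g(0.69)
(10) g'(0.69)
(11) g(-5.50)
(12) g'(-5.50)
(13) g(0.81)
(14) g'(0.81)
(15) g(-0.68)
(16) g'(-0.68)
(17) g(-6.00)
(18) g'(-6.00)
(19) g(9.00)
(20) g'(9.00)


(1) = 0.97
(2) = -0.04
(3) = 0.29
(4) = -0.93
(5) = -0.75
(6) = 0.08
(7) = 0.84
(8) = 0.08
(9) = -2.32
(10) = -0.42
(11) = 0.87
(12) = 0.08
(13) = -2.36
(14) = -0.29
(15) = -0.78
(16) = -1.50
(17) = 0.83
(18) = 0.08
(19) = -0.76
(20) = 0.08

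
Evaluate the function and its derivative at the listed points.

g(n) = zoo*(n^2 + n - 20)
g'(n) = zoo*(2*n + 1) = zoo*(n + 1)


g(n) = zoo*(n^2 + n - 20)
g'(n) = zoo*(2*n + 1) = zoo*(n + 1)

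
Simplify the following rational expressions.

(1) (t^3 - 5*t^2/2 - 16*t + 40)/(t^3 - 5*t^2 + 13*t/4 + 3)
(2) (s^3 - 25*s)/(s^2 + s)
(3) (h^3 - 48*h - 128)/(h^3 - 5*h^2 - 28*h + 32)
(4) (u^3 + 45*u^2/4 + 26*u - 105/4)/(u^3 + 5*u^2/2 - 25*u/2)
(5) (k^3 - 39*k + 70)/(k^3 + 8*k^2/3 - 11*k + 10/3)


(1) = (4*t^2 + 6*t - 40)/(4*t^2 - 4*t - 3)
(2) = (s^2 - 25)/(s + 1)
(3) = (h + 4)/(h - 1)
(4) = (4*u^2 + 25*u - 21)/(4*u^2 - 10*u)
(5) = (3*k^2 + 6*k - 105)/(3*k^2 + 14*k - 5)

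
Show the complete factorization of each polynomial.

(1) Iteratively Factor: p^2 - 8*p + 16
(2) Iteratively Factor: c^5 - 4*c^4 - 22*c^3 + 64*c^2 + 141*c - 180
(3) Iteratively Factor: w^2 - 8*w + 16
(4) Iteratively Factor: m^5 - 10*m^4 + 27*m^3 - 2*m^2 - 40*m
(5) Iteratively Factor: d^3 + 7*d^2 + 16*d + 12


(1) = (p - 4)*(p - 4)
(2) = (c - 5)*(c^4 + c^3 - 17*c^2 - 21*c + 36) = (c - 5)*(c - 4)*(c^3 + 5*c^2 + 3*c - 9) = (c - 5)*(c - 4)*(c - 1)*(c^2 + 6*c + 9) = (c - 5)*(c - 4)*(c - 1)*(c + 3)*(c + 3)
(3) = (w - 4)*(w - 4)
(4) = (m - 2)*(m^4 - 8*m^3 + 11*m^2 + 20*m) = (m - 5)*(m - 2)*(m^3 - 3*m^2 - 4*m) = (m - 5)*(m - 2)*(m + 1)*(m^2 - 4*m) = m*(m - 5)*(m - 2)*(m + 1)*(m - 4)
(5) = (d + 2)*(d^2 + 5*d + 6) = (d + 2)^2*(d + 3)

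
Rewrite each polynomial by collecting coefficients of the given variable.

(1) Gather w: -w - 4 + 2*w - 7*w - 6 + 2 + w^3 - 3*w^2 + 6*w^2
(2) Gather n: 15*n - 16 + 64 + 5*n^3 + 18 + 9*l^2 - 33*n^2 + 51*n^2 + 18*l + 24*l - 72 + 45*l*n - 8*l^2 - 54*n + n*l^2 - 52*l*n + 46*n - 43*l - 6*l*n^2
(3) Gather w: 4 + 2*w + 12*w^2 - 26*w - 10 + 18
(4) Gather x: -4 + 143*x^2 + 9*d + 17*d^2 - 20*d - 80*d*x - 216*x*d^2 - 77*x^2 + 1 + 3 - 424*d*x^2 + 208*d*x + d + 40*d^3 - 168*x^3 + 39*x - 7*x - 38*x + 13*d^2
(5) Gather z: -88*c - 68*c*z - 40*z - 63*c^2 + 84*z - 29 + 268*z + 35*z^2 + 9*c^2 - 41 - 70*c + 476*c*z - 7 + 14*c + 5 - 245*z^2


(1) = w^3 + 3*w^2 - 6*w - 8
(2) = l^2 - l + 5*n^3 + n^2*(18 - 6*l) + n*(l^2 - 7*l + 7) - 6
(3) = 12*w^2 - 24*w + 12
(4) = 40*d^3 + 30*d^2 - 10*d - 168*x^3 + x^2*(66 - 424*d) + x*(-216*d^2 + 128*d - 6)
(5) = -54*c^2 - 144*c - 210*z^2 + z*(408*c + 312) - 72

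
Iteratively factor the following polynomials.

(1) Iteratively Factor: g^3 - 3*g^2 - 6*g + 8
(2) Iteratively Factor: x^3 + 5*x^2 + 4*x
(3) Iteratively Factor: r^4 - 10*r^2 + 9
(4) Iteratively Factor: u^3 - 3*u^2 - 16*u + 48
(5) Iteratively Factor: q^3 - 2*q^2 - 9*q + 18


(1) = (g + 2)*(g^2 - 5*g + 4) = (g - 1)*(g + 2)*(g - 4)
(2) = (x + 1)*(x^2 + 4*x) = (x + 1)*(x + 4)*(x)
(3) = (r - 3)*(r^3 + 3*r^2 - r - 3) = (r - 3)*(r + 1)*(r^2 + 2*r - 3) = (r - 3)*(r - 1)*(r + 1)*(r + 3)
(4) = (u + 4)*(u^2 - 7*u + 12) = (u - 4)*(u + 4)*(u - 3)
(5) = (q + 3)*(q^2 - 5*q + 6) = (q - 3)*(q + 3)*(q - 2)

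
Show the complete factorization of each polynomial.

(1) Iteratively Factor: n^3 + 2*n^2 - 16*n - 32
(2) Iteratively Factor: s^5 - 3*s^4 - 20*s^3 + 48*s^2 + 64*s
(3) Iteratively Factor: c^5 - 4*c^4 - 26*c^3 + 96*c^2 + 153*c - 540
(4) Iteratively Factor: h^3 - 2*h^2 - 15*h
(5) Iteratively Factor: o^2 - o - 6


(1) = (n - 4)*(n^2 + 6*n + 8) = (n - 4)*(n + 4)*(n + 2)
(2) = (s - 4)*(s^4 + s^3 - 16*s^2 - 16*s) = s*(s - 4)*(s^3 + s^2 - 16*s - 16) = s*(s - 4)*(s + 1)*(s^2 - 16) = s*(s - 4)*(s + 1)*(s + 4)*(s - 4)
(3) = (c + 3)*(c^4 - 7*c^3 - 5*c^2 + 111*c - 180) = (c - 3)*(c + 3)*(c^3 - 4*c^2 - 17*c + 60) = (c - 3)*(c + 3)*(c + 4)*(c^2 - 8*c + 15) = (c - 3)^2*(c + 3)*(c + 4)*(c - 5)
(4) = (h - 5)*(h^2 + 3*h) = (h - 5)*(h + 3)*(h)
(5) = (o - 3)*(o + 2)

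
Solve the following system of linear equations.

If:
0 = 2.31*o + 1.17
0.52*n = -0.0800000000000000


Then:
n = -0.15
o = -0.51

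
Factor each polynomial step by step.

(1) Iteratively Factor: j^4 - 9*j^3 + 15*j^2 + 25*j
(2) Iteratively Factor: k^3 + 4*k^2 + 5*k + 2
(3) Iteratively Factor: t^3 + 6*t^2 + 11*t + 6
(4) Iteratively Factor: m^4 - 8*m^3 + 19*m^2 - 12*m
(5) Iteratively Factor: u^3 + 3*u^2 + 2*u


(1) = (j - 5)*(j^3 - 4*j^2 - 5*j) = (j - 5)*(j + 1)*(j^2 - 5*j) = j*(j - 5)*(j + 1)*(j - 5)
(2) = (k + 1)*(k^2 + 3*k + 2) = (k + 1)*(k + 2)*(k + 1)
(3) = (t + 1)*(t^2 + 5*t + 6) = (t + 1)*(t + 2)*(t + 3)
(4) = (m - 1)*(m^3 - 7*m^2 + 12*m) = m*(m - 1)*(m^2 - 7*m + 12) = m*(m - 4)*(m - 1)*(m - 3)
(5) = (u + 2)*(u^2 + u) = u*(u + 2)*(u + 1)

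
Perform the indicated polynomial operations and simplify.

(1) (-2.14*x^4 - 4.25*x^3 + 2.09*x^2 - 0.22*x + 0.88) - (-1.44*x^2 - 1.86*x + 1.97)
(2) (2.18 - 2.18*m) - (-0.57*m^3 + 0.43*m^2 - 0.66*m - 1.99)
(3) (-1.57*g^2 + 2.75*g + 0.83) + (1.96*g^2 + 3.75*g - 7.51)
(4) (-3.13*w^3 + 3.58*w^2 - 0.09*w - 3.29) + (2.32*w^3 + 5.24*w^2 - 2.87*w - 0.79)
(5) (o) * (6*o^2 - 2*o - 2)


(1) = -2.14*x^4 - 4.25*x^3 + 3.53*x^2 + 1.64*x - 1.09
(2) = 0.57*m^3 - 0.43*m^2 - 1.52*m + 4.17
(3) = 0.39*g^2 + 6.5*g - 6.68
(4) = -0.81*w^3 + 8.82*w^2 - 2.96*w - 4.08
(5) = 6*o^3 - 2*o^2 - 2*o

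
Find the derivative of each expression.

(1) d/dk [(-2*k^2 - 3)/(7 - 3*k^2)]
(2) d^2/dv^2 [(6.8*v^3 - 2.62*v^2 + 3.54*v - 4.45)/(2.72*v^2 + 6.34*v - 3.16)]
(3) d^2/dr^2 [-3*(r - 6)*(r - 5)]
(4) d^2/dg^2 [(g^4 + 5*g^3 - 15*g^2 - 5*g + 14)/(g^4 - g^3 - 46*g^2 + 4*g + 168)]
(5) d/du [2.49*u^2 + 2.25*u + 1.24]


(1) = -46*k/(3*k^2 - 7)^2
(2) = (806.298304*v^3 - 1150.057344*v^2 + 129.538368*v - 344.719112)/(20.123648*v^6 + 140.717568*v^5 + 257.859264*v^4 - 72.121304*v^3 - 299.571792*v^2 + 189.926112*v - 31.554496)
(3) = -6
(4) = 2*(6*g^6 + 129*g^5 + 1383*g^4 + 6343*g^3 + 13251*g^2 + 20076*g + 38948)/(g^9 + 3*g^8 - 129*g^7 - 515*g^6 + 5172*g^5 + 27732*g^4 - 41840*g^3 - 466704*g^2 - 931392*g - 592704)
(5) = 4.98*u + 2.25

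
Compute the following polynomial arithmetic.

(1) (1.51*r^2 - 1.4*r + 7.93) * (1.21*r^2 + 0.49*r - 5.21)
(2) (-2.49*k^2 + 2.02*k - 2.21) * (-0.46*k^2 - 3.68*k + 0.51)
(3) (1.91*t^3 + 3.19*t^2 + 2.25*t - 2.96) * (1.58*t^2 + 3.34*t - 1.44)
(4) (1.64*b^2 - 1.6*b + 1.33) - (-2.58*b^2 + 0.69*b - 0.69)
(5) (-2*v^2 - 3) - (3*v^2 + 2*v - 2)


(1) = 1.8271*r^4 - 0.9541*r^3 + 1.0422*r^2 + 11.1797*r - 41.3153
(2) = 1.1454*k^4 + 8.234*k^3 - 7.6869*k^2 + 9.163*k - 1.1271
(3) = 3.0178*t^5 + 11.4196*t^4 + 11.4592*t^3 - 1.7554*t^2 - 13.1264*t + 4.2624
(4) = 4.22*b^2 - 2.29*b + 2.02
(5) = -5*v^2 - 2*v - 1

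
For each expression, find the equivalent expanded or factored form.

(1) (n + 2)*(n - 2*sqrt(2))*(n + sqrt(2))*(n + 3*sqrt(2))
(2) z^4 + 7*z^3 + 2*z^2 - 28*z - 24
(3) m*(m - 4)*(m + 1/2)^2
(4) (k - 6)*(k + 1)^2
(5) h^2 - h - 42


(1) = n^4 + 2*n^3 + 2*sqrt(2)*n^3 - 10*n^2 + 4*sqrt(2)*n^2 - 20*n - 12*sqrt(2)*n - 24*sqrt(2)
(2) = (z - 2)*(z + 1)*(z + 2)*(z + 6)
(3) = m^4 - 3*m^3 - 15*m^2/4 - m
(4) = k^3 - 4*k^2 - 11*k - 6
(5) = (h - 7)*(h + 6)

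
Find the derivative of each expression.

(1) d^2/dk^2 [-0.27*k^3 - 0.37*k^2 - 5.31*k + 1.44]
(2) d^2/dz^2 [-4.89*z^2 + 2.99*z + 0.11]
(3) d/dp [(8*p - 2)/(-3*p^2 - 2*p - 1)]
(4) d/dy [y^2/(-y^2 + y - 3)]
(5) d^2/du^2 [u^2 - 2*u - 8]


(1) = -1.62*k - 0.74
(2) = -9.78000000000000
(3) = 12*(2*p^2 - p - 1)/(9*p^4 + 12*p^3 + 10*p^2 + 4*p + 1)
(4) = y*(y - 6)/(y^4 - 2*y^3 + 7*y^2 - 6*y + 9)
(5) = 2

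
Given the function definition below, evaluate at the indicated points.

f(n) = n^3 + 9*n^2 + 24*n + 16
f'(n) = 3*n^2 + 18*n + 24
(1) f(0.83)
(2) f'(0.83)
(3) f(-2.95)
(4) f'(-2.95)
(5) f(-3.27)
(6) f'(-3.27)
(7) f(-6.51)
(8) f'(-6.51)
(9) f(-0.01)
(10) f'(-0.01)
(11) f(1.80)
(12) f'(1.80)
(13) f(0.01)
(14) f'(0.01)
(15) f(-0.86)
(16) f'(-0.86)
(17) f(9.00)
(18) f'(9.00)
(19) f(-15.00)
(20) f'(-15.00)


(1) = 42.69
(2) = 41.01
(3) = -2.15
(4) = -2.99
(5) = -1.21
(6) = -2.78
(7) = -34.71
(8) = 33.96
(9) = 15.76
(10) = 23.82
(11) = 94.19
(12) = 66.12
(13) = 16.24
(14) = 24.18
(15) = 1.38
(16) = 10.74
(17) = 1690.00
(18) = 429.00
(19) = -1694.00
(20) = 429.00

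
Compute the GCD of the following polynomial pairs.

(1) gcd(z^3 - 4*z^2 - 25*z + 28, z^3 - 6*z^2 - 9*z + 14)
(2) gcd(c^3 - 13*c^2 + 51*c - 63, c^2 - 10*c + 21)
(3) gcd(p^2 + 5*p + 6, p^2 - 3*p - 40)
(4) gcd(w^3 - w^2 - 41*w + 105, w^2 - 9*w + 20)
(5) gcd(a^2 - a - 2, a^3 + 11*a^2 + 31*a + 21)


(1) = z^2 - 8*z + 7
(2) = gcd((c - 7)*(c - 3)^2, (c - 7)*(c - 3)) = c^2 - 10*c + 21
(3) = gcd((p + 2)*(p + 3), (p - 8)*(p + 5)) = 1
(4) = w - 5
(5) = a + 1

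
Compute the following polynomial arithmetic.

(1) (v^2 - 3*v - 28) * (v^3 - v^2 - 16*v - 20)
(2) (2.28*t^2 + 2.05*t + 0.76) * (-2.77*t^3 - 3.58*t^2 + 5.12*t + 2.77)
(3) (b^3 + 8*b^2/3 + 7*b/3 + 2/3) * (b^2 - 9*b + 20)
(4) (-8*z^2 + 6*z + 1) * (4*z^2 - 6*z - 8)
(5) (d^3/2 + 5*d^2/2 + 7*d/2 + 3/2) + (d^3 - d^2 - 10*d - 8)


(1) = v^5 - 4*v^4 - 41*v^3 + 56*v^2 + 508*v + 560
(2) = -6.3156*t^5 - 13.8409*t^4 + 2.2294*t^3 + 14.0908*t^2 + 9.5697*t + 2.1052
(3) = b^5 - 19*b^4/3 - 5*b^3/3 + 33*b^2 + 122*b/3 + 40/3
(4) = -32*z^4 + 72*z^3 + 32*z^2 - 54*z - 8
(5) = 3*d^3/2 + 3*d^2/2 - 13*d/2 - 13/2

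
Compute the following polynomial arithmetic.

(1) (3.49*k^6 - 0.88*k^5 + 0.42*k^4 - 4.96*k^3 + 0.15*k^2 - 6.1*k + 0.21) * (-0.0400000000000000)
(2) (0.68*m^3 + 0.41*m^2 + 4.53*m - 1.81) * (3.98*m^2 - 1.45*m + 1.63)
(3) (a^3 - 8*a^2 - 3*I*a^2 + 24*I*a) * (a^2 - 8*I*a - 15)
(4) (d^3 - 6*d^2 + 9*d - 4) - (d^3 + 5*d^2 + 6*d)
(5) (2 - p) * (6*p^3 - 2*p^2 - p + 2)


(1) = -0.1396*k^6 + 0.0352*k^5 - 0.0168*k^4 + 0.1984*k^3 - 0.006*k^2 + 0.244*k - 0.0084
(2) = 2.7064*m^5 + 0.6458*m^4 + 18.5433*m^3 - 13.104*m^2 + 10.0084*m - 2.9503
(3) = a^5 - 8*a^4 - 11*I*a^4 - 39*a^3 + 88*I*a^3 + 312*a^2 + 45*I*a^2 - 360*I*a
(4) = -11*d^2 + 3*d - 4
(5) = -6*p^4 + 14*p^3 - 3*p^2 - 4*p + 4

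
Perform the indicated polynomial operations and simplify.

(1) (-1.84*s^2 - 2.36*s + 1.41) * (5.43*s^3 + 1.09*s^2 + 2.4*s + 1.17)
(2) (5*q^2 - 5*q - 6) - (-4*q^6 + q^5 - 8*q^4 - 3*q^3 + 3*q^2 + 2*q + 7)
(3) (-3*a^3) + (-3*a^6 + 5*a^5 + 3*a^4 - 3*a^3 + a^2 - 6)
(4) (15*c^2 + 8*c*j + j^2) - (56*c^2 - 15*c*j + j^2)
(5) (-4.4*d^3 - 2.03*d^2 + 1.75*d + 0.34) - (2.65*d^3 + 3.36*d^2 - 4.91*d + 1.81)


(1) = -9.9912*s^5 - 14.8204*s^4 + 0.6679*s^3 - 6.2799*s^2 + 0.6228*s + 1.6497
(2) = 4*q^6 - q^5 + 8*q^4 + 3*q^3 + 2*q^2 - 7*q - 13
(3) = -3*a^6 + 5*a^5 + 3*a^4 - 6*a^3 + a^2 - 6
(4) = -41*c^2 + 23*c*j
(5) = -7.05*d^3 - 5.39*d^2 + 6.66*d - 1.47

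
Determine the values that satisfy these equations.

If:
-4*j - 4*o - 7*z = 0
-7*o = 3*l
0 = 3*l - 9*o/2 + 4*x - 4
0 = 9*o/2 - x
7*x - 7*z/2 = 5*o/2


Then:
j = -124/13
l = -56/39
o = 8/13
x = 36/13
z = 464/91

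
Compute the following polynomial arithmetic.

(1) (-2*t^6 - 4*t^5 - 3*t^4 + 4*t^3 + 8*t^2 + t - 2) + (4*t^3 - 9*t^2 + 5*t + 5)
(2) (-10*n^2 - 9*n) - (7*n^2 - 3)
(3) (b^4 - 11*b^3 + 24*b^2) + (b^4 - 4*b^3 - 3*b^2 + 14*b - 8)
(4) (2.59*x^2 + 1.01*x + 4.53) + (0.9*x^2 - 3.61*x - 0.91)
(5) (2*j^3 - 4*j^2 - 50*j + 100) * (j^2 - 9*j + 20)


(1) = -2*t^6 - 4*t^5 - 3*t^4 + 8*t^3 - t^2 + 6*t + 3
(2) = -17*n^2 - 9*n + 3
(3) = 2*b^4 - 15*b^3 + 21*b^2 + 14*b - 8
(4) = 3.49*x^2 - 2.6*x + 3.62
(5) = 2*j^5 - 22*j^4 + 26*j^3 + 470*j^2 - 1900*j + 2000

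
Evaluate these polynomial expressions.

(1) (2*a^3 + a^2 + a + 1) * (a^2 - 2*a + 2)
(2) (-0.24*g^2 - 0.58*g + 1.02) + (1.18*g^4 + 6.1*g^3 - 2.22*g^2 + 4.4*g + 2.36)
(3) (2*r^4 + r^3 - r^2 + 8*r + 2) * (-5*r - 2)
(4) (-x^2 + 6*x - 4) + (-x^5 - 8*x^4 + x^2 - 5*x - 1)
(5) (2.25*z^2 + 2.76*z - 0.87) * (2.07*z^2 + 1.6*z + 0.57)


(1) = 2*a^5 - 3*a^4 + 3*a^3 + a^2 + 2
(2) = 1.18*g^4 + 6.1*g^3 - 2.46*g^2 + 3.82*g + 3.38
(3) = -10*r^5 - 9*r^4 + 3*r^3 - 38*r^2 - 26*r - 4
(4) = -x^5 - 8*x^4 + x - 5
(5) = 4.6575*z^4 + 9.3132*z^3 + 3.8976*z^2 + 0.1812*z - 0.4959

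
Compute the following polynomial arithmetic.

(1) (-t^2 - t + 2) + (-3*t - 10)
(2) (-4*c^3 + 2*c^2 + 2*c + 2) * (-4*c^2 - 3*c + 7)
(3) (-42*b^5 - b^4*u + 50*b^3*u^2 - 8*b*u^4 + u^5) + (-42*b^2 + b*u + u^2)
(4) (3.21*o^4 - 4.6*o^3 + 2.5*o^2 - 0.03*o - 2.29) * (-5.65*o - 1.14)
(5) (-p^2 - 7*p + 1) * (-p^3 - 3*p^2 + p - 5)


(1) = -t^2 - 4*t - 8
(2) = 16*c^5 + 4*c^4 - 42*c^3 + 8*c + 14
(3) = -42*b^5 - b^4*u + 50*b^3*u^2 - 42*b^2 - 8*b*u^4 + b*u + u^5 + u^2
(4) = -18.1365*o^5 + 22.3306*o^4 - 8.881*o^3 - 2.6805*o^2 + 12.9727*o + 2.6106
(5) = p^5 + 10*p^4 + 19*p^3 - 5*p^2 + 36*p - 5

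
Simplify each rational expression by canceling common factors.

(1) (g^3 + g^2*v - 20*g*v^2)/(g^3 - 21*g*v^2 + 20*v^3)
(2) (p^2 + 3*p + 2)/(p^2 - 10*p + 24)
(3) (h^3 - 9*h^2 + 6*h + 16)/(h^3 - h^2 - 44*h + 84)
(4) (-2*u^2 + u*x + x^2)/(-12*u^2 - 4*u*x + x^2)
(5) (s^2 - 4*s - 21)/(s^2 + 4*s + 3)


(1) = -g/(-g + v)
(2) = (p^2 + 3*p + 2)/(p^2 - 10*p + 24)
(3) = (h^2 - 7*h - 8)/(h^2 + h - 42)
(4) = (-u + x)/(-6*u + x)
(5) = (s - 7)/(s + 1)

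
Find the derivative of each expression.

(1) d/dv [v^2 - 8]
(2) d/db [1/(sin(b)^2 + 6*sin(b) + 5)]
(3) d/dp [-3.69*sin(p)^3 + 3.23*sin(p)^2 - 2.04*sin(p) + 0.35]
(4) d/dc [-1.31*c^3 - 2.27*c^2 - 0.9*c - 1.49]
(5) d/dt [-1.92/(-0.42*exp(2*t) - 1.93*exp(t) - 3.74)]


(1) = 2*v
(2) = -2*(sin(b) + 3)*cos(b)/(sin(b)^2 + 6*sin(b) + 5)^2
(3) = (-11.07*sin(p)^2 + 6.46*sin(p) - 2.04)*cos(p)
(4) = -3.93*c^2 - 4.54*c - 0.9
(5) = (-1.6128*exp(t) - 3.7056)*exp(t)/(0.42*exp(2*t) + 1.93*exp(t) + 3.74)^2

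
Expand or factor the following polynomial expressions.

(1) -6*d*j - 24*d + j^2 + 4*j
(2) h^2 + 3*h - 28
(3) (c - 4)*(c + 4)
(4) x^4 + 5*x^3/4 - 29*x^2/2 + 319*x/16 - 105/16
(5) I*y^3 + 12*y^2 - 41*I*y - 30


(1) = (-6*d + j)*(j + 4)
(2) = (h - 4)*(h + 7)
(3) = c^2 - 16
(4) = (x - 7/4)*(x - 3/2)*(x - 1/2)*(x + 5)
(5) = (y - 6*I)*(y - 5*I)*(I*y + 1)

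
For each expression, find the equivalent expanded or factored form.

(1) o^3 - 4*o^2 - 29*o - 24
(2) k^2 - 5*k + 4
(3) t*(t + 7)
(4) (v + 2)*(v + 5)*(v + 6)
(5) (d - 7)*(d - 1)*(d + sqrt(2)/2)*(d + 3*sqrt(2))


(1) = (o - 8)*(o + 1)*(o + 3)
(2) = (k - 4)*(k - 1)
(3) = t^2 + 7*t
(4) = v^3 + 13*v^2 + 52*v + 60
(5) = d^4 - 8*d^3 + 7*sqrt(2)*d^3/2 - 28*sqrt(2)*d^2 + 10*d^2 - 24*d + 49*sqrt(2)*d/2 + 21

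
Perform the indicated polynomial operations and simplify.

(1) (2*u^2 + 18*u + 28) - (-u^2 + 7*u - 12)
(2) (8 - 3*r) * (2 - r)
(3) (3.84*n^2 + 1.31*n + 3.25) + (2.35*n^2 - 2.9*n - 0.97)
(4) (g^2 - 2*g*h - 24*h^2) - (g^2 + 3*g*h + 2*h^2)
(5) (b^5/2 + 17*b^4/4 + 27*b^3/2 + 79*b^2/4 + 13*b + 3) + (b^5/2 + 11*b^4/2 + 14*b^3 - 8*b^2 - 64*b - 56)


(1) = 3*u^2 + 11*u + 40
(2) = 3*r^2 - 14*r + 16
(3) = 6.19*n^2 - 1.59*n + 2.28
(4) = -5*g*h - 26*h^2
(5) = b^5 + 39*b^4/4 + 55*b^3/2 + 47*b^2/4 - 51*b - 53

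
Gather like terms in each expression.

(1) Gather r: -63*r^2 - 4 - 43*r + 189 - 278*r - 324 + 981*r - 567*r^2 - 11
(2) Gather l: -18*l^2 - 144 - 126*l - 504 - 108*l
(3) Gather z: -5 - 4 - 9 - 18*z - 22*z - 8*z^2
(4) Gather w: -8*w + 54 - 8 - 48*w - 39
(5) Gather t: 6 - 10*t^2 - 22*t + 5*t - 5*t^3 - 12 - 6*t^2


(1) = -630*r^2 + 660*r - 150
(2) = -18*l^2 - 234*l - 648
(3) = -8*z^2 - 40*z - 18
(4) = 7 - 56*w
(5) = -5*t^3 - 16*t^2 - 17*t - 6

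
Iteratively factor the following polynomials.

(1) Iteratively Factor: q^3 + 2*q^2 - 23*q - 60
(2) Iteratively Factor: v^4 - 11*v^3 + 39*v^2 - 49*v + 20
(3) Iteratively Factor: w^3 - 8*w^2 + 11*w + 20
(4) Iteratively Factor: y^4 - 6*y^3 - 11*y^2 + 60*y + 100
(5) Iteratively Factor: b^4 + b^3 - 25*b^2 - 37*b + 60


(1) = (q + 4)*(q^2 - 2*q - 15) = (q - 5)*(q + 4)*(q + 3)
(2) = (v - 1)*(v^3 - 10*v^2 + 29*v - 20) = (v - 1)^2*(v^2 - 9*v + 20) = (v - 4)*(v - 1)^2*(v - 5)
(3) = (w + 1)*(w^2 - 9*w + 20) = (w - 4)*(w + 1)*(w - 5)
(4) = (y - 5)*(y^3 - y^2 - 16*y - 20) = (y - 5)*(y + 2)*(y^2 - 3*y - 10) = (y - 5)^2*(y + 2)*(y + 2)
(5) = (b + 4)*(b^3 - 3*b^2 - 13*b + 15) = (b - 5)*(b + 4)*(b^2 + 2*b - 3) = (b - 5)*(b - 1)*(b + 4)*(b + 3)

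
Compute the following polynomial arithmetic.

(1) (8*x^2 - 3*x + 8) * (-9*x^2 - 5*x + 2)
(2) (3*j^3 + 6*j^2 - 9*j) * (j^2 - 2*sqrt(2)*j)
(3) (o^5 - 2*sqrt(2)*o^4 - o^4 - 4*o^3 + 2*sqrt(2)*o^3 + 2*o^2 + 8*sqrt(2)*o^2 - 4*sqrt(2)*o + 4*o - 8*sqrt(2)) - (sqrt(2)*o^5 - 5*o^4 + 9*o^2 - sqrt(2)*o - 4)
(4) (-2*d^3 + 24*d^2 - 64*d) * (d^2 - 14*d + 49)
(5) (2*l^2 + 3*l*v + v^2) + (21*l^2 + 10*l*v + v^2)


(1) = -72*x^4 - 13*x^3 - 41*x^2 - 46*x + 16
(2) = 3*j^5 - 6*sqrt(2)*j^4 + 6*j^4 - 12*sqrt(2)*j^3 - 9*j^3 + 18*sqrt(2)*j^2
(3) = -sqrt(2)*o^5 + o^5 - 2*sqrt(2)*o^4 + 4*o^4 - 4*o^3 + 2*sqrt(2)*o^3 - 7*o^2 + 8*sqrt(2)*o^2 - 3*sqrt(2)*o + 4*o - 8*sqrt(2) + 4
(4) = -2*d^5 + 52*d^4 - 498*d^3 + 2072*d^2 - 3136*d
(5) = 23*l^2 + 13*l*v + 2*v^2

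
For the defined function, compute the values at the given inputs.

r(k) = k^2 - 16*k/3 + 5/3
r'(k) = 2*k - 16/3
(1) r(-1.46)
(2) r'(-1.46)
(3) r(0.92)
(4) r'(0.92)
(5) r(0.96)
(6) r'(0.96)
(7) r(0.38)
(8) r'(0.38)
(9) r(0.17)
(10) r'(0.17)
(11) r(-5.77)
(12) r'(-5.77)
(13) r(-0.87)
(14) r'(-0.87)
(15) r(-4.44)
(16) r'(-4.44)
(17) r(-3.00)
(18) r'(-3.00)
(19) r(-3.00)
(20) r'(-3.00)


(1) = 11.58
(2) = -8.25
(3) = -2.39
(4) = -3.49
(5) = -2.53
(6) = -3.41
(7) = -0.22
(8) = -4.57
(9) = 0.79
(10) = -4.99
(11) = 65.73
(12) = -16.87
(13) = 7.06
(14) = -7.07
(15) = 45.06
(16) = -14.21
(17) = 26.67
(18) = -11.33
(19) = 26.67
(20) = -11.33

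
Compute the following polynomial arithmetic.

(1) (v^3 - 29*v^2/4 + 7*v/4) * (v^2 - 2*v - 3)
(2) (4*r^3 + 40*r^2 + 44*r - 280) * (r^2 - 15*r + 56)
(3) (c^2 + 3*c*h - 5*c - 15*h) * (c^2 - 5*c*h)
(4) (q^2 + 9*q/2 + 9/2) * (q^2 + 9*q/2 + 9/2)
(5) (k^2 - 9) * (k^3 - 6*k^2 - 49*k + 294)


(1) = v^5 - 37*v^4/4 + 53*v^3/4 + 73*v^2/4 - 21*v/4
(2) = 4*r^5 - 20*r^4 - 332*r^3 + 1300*r^2 + 6664*r - 15680
(3) = c^4 - 2*c^3*h - 5*c^3 - 15*c^2*h^2 + 10*c^2*h + 75*c*h^2
(4) = q^4 + 9*q^3 + 117*q^2/4 + 81*q/2 + 81/4
(5) = k^5 - 6*k^4 - 58*k^3 + 348*k^2 + 441*k - 2646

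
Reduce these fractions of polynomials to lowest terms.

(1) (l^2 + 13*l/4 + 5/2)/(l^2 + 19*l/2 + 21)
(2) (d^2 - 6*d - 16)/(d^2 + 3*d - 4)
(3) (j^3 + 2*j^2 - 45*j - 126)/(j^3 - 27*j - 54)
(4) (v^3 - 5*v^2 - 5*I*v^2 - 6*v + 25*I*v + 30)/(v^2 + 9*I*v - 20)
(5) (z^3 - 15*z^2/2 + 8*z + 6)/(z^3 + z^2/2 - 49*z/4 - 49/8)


(1) = (4*l^2 + 13*l + 10)/(4*l^2 + 38*l + 84)
(2) = (d^2 - 6*d - 16)/(d^2 + 3*d - 4)
(3) = (j^2 - j - 42)/(j^2 - 3*j - 18)
(4) = (v^3 + v^2*(-5 - 5*I) + v*(-6 + 25*I) + 30)/(v^2 + 9*I*v - 20)
(5) = (4*z^2 - 32*z + 48)/(4*z^2 - 49)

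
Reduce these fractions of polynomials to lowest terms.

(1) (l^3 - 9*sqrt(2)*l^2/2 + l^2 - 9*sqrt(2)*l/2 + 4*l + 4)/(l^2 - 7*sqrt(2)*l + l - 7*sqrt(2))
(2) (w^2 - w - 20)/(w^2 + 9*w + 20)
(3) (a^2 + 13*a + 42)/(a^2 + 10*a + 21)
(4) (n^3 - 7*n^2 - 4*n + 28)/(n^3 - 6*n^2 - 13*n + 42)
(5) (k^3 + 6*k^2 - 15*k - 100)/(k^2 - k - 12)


(1) = (2*l^2 - 9*sqrt(2)*l + 8)/(2*l - 14*sqrt(2))
(2) = (w - 5)/(w + 5)
(3) = (a + 6)/(a + 3)
(4) = (n + 2)/(n + 3)
(5) = (k^2 + 10*k + 25)/(k + 3)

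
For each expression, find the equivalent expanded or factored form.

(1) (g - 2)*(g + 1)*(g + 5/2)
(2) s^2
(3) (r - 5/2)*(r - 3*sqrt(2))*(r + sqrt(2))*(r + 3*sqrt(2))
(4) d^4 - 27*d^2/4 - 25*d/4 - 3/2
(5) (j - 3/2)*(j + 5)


(1) = g^3 + 3*g^2/2 - 9*g/2 - 5
(2) = s^2
(3) = r^4 - 5*r^3/2 + sqrt(2)*r^3 - 18*r^2 - 5*sqrt(2)*r^2/2 - 18*sqrt(2)*r + 45*r + 45*sqrt(2)
(4) = (d - 3)*(d + 1/2)^2*(d + 2)
(5) = j^2 + 7*j/2 - 15/2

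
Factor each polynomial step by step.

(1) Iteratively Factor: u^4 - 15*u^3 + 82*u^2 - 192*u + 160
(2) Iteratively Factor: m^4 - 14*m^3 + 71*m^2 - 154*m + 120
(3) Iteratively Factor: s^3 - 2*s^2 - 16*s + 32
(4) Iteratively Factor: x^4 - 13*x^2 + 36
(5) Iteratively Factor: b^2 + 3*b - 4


(1) = (u - 4)*(u^3 - 11*u^2 + 38*u - 40) = (u - 4)^2*(u^2 - 7*u + 10) = (u - 4)^2*(u - 2)*(u - 5)
(2) = (m - 2)*(m^3 - 12*m^2 + 47*m - 60) = (m - 4)*(m - 2)*(m^2 - 8*m + 15) = (m - 4)*(m - 3)*(m - 2)*(m - 5)
(3) = (s - 2)*(s^2 - 16) = (s - 2)*(s + 4)*(s - 4)
(4) = (x - 3)*(x^3 + 3*x^2 - 4*x - 12) = (x - 3)*(x + 2)*(x^2 + x - 6) = (x - 3)*(x + 2)*(x + 3)*(x - 2)
(5) = (b + 4)*(b - 1)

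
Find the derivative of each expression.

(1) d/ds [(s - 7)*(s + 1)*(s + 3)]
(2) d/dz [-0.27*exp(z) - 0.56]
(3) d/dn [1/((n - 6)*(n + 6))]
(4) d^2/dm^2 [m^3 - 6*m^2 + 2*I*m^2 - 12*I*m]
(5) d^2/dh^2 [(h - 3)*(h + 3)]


(1) = 3*s^2 - 6*s - 25
(2) = -0.27*exp(z)
(3) = -2*n/(n^4 - 72*n^2 + 1296)
(4) = 6*m - 12 + 4*I
(5) = 2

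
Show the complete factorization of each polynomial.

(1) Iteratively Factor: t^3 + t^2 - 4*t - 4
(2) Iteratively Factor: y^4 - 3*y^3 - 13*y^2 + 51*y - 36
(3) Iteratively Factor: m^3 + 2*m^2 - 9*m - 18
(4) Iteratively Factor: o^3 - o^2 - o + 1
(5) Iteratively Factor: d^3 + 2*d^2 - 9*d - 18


(1) = (t + 1)*(t^2 - 4) = (t + 1)*(t + 2)*(t - 2)
(2) = (y - 3)*(y^3 - 13*y + 12) = (y - 3)^2*(y^2 + 3*y - 4) = (y - 3)^2*(y - 1)*(y + 4)
(3) = (m + 3)*(m^2 - m - 6) = (m + 2)*(m + 3)*(m - 3)
(4) = (o - 1)*(o^2 - 1) = (o - 1)*(o + 1)*(o - 1)
(5) = (d + 2)*(d^2 - 9) = (d - 3)*(d + 2)*(d + 3)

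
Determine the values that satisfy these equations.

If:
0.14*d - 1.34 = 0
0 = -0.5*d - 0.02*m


Then:
d = 9.57
m = -239.29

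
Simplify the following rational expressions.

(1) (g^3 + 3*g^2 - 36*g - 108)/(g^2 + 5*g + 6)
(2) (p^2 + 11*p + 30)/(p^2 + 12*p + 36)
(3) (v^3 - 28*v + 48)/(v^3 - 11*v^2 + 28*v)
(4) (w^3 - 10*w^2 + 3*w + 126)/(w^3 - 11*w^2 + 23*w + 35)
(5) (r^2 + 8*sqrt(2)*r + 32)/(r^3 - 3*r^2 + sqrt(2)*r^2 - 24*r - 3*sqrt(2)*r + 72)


(1) = (g^2 - 36)/(g + 2)
(2) = (p + 5)/(p + 6)
(3) = (v^2 + 4*v - 12)/(v^2 - 7*v)
(4) = (w^2 - 3*w - 18)/(w^2 - 4*w - 5)
(5) = (r + 4*sqrt(2))/(r^2 + r*(-3*sqrt(2) - 3) + 9*sqrt(2))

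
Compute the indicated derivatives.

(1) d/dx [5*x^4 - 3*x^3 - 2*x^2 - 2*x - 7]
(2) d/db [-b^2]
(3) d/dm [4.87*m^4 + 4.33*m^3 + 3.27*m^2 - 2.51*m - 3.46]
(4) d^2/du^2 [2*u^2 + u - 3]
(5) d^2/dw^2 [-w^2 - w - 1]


(1) = 20*x^3 - 9*x^2 - 4*x - 2
(2) = -2*b
(3) = 19.48*m^3 + 12.99*m^2 + 6.54*m - 2.51
(4) = 4
(5) = -2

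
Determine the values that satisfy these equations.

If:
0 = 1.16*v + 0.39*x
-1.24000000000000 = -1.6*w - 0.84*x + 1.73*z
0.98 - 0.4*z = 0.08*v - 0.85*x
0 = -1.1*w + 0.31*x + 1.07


Then:
v = 0.53
w = 0.53
x = -1.57
z = -0.99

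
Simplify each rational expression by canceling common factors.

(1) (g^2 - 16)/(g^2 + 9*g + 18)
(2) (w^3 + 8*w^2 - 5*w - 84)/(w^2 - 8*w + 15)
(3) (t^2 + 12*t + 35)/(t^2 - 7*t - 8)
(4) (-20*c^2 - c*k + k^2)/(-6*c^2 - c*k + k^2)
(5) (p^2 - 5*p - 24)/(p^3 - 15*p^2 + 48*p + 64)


(1) = (g^2 - 16)/(g^2 + 9*g + 18)
(2) = (w^2 + 11*w + 28)/(w - 5)
(3) = (t^2 + 12*t + 35)/(t^2 - 7*t - 8)
(4) = (20*c^2 + c*k - k^2)/(6*c^2 + c*k - k^2)
(5) = (p + 3)/(p^2 - 7*p - 8)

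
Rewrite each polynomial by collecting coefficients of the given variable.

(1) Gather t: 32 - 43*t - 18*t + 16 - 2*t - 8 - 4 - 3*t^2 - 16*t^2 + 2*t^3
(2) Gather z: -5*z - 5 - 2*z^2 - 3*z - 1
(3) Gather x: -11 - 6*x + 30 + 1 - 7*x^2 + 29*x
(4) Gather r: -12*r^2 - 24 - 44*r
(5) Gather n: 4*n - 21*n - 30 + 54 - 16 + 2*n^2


(1) = 2*t^3 - 19*t^2 - 63*t + 36
(2) = -2*z^2 - 8*z - 6
(3) = -7*x^2 + 23*x + 20
(4) = -12*r^2 - 44*r - 24
(5) = 2*n^2 - 17*n + 8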